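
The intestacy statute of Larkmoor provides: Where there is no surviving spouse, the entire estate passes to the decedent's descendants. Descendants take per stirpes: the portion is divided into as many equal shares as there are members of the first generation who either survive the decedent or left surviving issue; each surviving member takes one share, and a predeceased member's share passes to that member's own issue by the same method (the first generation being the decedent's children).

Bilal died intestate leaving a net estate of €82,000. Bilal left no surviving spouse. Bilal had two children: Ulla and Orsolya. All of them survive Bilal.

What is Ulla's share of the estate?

The entire €82,000 passes to the descendants.
That amount (€82,000) is divided into 2 shares of €41,000: Ulla and Orsolya each take €41,000.

Ulla receives €41,000.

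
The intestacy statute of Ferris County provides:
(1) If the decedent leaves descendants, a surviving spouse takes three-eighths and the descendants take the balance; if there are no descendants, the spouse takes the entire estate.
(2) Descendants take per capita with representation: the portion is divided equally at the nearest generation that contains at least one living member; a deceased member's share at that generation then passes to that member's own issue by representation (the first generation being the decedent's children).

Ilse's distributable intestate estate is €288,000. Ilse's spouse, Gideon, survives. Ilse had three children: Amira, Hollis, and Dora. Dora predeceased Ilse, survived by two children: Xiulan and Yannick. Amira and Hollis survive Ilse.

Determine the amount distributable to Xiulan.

Gideon takes three-eighths of €288,000 = €108,000. The remaining €180,000 passes to the descendants.
The descendants' portion (€180,000) is divided into 3 shares of €60,000: Amira and Hollis each take €60,000; Dora's €60,000 share passes to Dora's issue.
Dora's share (€60,000) is divided into 2 shares of €30,000: Xiulan and Yannick each take €30,000.

Xiulan receives €30,000.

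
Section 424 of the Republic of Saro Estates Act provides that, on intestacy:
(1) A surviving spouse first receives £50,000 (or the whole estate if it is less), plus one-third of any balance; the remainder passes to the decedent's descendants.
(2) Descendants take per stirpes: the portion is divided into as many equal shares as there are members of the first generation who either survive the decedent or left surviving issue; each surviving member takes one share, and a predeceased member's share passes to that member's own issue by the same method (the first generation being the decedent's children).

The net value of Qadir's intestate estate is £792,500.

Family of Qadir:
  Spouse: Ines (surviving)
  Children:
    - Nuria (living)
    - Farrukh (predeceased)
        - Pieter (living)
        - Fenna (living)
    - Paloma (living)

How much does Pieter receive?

Pieter receives £82,500.

Ines first takes £50,000, leaving a balance of £742,500. Ines then takes one-third of the balance (£247,500), for a total of £297,500. The remaining £495,000 passes to the descendants.
The descendants' portion (£495,000) is divided into 3 shares of £165,000: Nuria and Paloma each take £165,000; Farrukh's £165,000 share passes to Farrukh's issue.
Farrukh's share (£165,000) is divided into 2 shares of £82,500: Pieter and Fenna each take £82,500.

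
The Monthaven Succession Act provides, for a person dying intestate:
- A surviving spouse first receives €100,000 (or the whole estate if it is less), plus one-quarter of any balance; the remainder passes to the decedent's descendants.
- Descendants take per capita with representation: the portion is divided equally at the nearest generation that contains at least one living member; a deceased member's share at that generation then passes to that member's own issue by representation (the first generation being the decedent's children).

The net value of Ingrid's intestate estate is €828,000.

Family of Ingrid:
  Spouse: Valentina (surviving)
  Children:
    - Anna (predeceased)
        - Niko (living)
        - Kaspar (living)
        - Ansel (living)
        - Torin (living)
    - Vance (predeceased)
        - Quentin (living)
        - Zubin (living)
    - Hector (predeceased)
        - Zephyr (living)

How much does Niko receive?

Valentina first takes €100,000, leaving a balance of €728,000. Valentina then takes one-quarter of the balance (€182,000), for a total of €282,000. The remaining €546,000 passes to the descendants.
No child survives, so the initial division is made at the grandchildren's generation.
The descendants' portion (€546,000) is divided into 7 shares of €78,000: Niko, Kaspar, Ansel, Torin, Quentin, Zubin, and Zephyr each take €78,000.

Niko receives €78,000.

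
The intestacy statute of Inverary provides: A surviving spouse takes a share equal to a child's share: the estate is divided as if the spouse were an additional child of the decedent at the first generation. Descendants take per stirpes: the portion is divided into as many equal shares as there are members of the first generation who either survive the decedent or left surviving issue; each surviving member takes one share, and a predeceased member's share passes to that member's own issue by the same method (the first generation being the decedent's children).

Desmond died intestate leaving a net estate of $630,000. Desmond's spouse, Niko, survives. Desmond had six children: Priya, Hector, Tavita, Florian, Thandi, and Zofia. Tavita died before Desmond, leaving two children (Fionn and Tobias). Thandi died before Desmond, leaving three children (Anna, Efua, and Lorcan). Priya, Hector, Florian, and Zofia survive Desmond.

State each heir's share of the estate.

The spouse counts as an additional share at the children's level, so there are 7 primary shares of $90,000. Niko takes one such share ($90,000).
The children's combined portion ($540,000) is divided into 6 shares of $90,000: Priya, Hector, Florian, and Zofia each take $90,000; Tavita's $90,000 share passes to Tavita's issue; Thandi's $90,000 share passes to Thandi's issue.
Tavita's share ($90,000) is divided into 2 shares of $45,000: Fionn and Tobias each take $45,000.
Thandi's share ($90,000) is divided into 3 shares of $30,000: Anna, Efua, and Lorcan each take $30,000.

Niko: $90,000; Priya: $90,000; Hector: $90,000; Fionn: $45,000; Tobias: $45,000; Florian: $90,000; Anna: $30,000; Efua: $30,000; Lorcan: $30,000; Zofia: $90,000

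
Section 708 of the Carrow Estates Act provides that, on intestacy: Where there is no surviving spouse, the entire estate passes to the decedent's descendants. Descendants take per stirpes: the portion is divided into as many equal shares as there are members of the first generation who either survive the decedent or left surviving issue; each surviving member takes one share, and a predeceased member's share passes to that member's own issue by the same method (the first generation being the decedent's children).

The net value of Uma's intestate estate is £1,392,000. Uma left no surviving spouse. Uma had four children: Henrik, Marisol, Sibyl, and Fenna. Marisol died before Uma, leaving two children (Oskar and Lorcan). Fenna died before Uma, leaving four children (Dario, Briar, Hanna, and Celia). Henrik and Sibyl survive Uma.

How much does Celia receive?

Celia receives £87,000.

The entire £1,392,000 passes to the descendants.
That amount (£1,392,000) is divided into 4 shares of £348,000: Henrik and Sibyl each take £348,000; Marisol's £348,000 share passes to Marisol's issue; Fenna's £348,000 share passes to Fenna's issue.
Marisol's share (£348,000) is divided into 2 shares of £174,000: Oskar and Lorcan each take £174,000.
Fenna's share (£348,000) is divided into 4 shares of £87,000: Dario, Briar, Hanna, and Celia each take £87,000.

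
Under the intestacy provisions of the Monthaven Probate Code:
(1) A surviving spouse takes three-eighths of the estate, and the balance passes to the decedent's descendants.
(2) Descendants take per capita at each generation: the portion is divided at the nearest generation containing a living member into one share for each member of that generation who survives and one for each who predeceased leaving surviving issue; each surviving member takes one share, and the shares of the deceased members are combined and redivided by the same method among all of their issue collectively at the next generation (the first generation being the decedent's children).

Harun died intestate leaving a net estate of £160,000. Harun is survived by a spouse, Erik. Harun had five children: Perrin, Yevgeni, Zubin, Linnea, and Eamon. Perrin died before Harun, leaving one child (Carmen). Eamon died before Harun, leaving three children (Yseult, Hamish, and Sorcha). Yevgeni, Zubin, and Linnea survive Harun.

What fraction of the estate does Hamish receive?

Hamish receives 1/16 of the estate.

Erik takes three-eighths of £160,000 = £60,000. The remaining £100,000 passes to the descendants.
The descendants' portion (£100,000) is divided at the children's generation into 5 shares of £20,000. Yevgeni, Zubin, and Linnea each take £20,000. The 2 shares of the deceased (Perrin and Eamon) are combined into a pool of £40,000.
That pool (£40,000) is divided at the grandchildren's generation equally among Carmen, Yseult, Hamish, and Sorcha: £10,000 each.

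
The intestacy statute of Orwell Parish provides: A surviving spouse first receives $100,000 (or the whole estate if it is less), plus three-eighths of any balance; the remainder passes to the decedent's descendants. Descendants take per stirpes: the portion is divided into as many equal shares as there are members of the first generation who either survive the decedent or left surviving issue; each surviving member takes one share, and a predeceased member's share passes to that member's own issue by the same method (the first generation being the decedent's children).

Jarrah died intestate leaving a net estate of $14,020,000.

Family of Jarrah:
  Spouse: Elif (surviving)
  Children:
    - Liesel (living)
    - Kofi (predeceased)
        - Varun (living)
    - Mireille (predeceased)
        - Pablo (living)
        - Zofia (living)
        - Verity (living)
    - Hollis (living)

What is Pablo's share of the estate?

Elif first takes $100,000, leaving a balance of $13,920,000. Elif then takes three-eighths of the balance ($5,220,000), for a total of $5,320,000. The remaining $8,700,000 passes to the descendants.
The descendants' portion ($8,700,000) is divided into 4 shares of $2,175,000: Liesel and Hollis each take $2,175,000; Kofi's $2,175,000 share passes to Kofi's issue; Mireille's $2,175,000 share passes to Mireille's issue.
Kofi's share ($2,175,000) passes entirely to Varun.
Mireille's share ($2,175,000) is divided into 3 shares of $725,000: Pablo, Zofia, and Verity each take $725,000.

Pablo receives $725,000.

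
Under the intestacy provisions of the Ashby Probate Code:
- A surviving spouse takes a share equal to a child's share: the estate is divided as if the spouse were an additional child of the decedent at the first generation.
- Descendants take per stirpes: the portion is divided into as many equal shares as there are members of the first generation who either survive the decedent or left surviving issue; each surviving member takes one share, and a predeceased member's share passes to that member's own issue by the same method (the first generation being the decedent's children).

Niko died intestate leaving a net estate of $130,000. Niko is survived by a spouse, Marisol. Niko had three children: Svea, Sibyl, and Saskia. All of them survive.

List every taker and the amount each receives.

The spouse counts as an additional share at the children's level, so there are 4 primary shares of $32,500. Marisol takes one such share ($32,500).
The children's combined portion ($97,500) is divided into 3 shares of $32,500: Svea, Sibyl, and Saskia each take $32,500.

Marisol: $32,500; Svea: $32,500; Sibyl: $32,500; Saskia: $32,500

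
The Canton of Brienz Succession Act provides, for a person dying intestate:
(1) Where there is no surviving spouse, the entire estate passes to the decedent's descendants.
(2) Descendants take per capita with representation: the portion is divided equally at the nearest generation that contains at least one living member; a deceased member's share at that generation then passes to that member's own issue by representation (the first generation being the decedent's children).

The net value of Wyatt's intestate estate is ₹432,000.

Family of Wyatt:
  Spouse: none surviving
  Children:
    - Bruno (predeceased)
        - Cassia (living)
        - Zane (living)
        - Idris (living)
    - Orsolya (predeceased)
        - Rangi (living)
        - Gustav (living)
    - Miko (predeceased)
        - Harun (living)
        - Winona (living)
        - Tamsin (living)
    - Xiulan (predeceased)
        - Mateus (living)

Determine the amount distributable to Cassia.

Cassia receives ₹48,000.

The entire ₹432,000 passes to the descendants.
No child survives, so the initial division is made at the grandchildren's generation.
That amount (₹432,000) is divided into 9 shares of ₹48,000: Cassia, Zane, Idris, Rangi, Gustav, Harun, Winona, Tamsin, and Mateus each take ₹48,000.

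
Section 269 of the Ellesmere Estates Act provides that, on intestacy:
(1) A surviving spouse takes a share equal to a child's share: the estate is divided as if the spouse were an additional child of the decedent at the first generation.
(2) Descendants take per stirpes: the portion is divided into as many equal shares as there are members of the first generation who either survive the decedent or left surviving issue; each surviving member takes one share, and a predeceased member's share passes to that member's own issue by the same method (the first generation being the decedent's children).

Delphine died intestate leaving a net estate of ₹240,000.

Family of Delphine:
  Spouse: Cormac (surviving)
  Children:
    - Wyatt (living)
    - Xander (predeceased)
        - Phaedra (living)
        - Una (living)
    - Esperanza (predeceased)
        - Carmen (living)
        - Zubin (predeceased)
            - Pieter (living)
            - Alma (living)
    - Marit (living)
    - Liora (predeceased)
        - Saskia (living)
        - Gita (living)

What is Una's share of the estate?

The spouse counts as an additional share at the children's level, so there are 6 primary shares of ₹40,000. Cormac takes one such share (₹40,000).
The children's combined portion (₹200,000) is divided into 5 shares of ₹40,000: Wyatt and Marit each take ₹40,000; Xander's ₹40,000 share passes to Xander's issue; Esperanza's ₹40,000 share passes to Esperanza's issue; Liora's ₹40,000 share passes to Liora's issue.
Xander's share (₹40,000) is divided into 2 shares of ₹20,000: Phaedra and Una each take ₹20,000.
Esperanza's share (₹40,000) is divided into 2 shares of ₹20,000: Carmen takes ₹20,000; Zubin's ₹20,000 share passes to Zubin's issue.
Zubin's share (₹20,000) is divided into 2 shares of ₹10,000: Pieter and Alma each take ₹10,000.
Liora's share (₹40,000) is divided into 2 shares of ₹20,000: Saskia and Gita each take ₹20,000.

Una receives ₹20,000.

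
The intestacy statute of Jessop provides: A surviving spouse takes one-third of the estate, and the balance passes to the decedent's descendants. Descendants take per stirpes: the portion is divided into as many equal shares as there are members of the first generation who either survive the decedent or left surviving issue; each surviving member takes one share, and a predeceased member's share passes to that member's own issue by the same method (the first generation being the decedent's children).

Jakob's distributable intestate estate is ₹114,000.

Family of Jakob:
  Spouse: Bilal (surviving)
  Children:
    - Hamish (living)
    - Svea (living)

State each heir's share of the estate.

Bilal takes one-third of ₹114,000 = ₹38,000. The remaining ₹76,000 passes to the descendants.
The descendants' portion (₹76,000) is divided into 2 shares of ₹38,000: Hamish and Svea each take ₹38,000.

Bilal: ₹38,000; Hamish: ₹38,000; Svea: ₹38,000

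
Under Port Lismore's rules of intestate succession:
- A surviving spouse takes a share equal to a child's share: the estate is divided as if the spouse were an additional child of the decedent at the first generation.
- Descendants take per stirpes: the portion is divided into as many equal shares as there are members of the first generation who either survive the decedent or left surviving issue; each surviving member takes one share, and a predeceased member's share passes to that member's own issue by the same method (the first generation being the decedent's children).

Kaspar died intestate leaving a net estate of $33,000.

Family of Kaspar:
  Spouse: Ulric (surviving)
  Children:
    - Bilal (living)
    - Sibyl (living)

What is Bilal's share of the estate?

The spouse counts as an additional share at the children's level, so there are 3 primary shares of $11,000. Ulric takes one such share ($11,000).
The children's combined portion ($22,000) is divided into 2 shares of $11,000: Bilal and Sibyl each take $11,000.

Bilal receives $11,000.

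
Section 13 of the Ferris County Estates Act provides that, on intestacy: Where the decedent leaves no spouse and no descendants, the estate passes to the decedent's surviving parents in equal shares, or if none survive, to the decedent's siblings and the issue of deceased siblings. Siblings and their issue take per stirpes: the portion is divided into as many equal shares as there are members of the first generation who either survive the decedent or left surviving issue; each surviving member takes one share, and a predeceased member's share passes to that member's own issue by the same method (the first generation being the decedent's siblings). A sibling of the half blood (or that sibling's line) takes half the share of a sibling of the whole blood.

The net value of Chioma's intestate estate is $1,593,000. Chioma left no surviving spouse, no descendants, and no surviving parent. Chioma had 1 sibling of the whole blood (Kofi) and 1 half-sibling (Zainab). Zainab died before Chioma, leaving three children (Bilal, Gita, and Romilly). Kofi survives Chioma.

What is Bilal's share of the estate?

Bilal receives $177,000.

The entire $1,593,000 passes to the siblings and their issue.
Counting each half-blood sibling's line as half a unit, there are 3/2 units in $1,593,000, so one unit is $1,062,000. Whole-blood lines (Kofi) take $1,062,000 each; half-blood lines (Zainab) take $531,000 each.
Zainab's share ($531,000) is divided into 3 shares of $177,000: Bilal, Gita, and Romilly each take $177,000.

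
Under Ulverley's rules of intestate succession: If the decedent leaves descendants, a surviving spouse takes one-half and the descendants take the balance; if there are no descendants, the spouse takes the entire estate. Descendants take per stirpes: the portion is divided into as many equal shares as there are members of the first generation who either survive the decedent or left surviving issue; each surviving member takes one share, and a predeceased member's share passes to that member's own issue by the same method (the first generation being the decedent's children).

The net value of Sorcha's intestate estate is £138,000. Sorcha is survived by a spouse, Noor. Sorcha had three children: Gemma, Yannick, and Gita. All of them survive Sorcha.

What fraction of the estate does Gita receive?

Noor takes one-half of £138,000 = £69,000. The remaining £69,000 passes to the descendants.
The descendants' portion (£69,000) is divided into 3 shares of £23,000: Gemma, Yannick, and Gita each take £23,000.

Gita receives 1/6 of the estate.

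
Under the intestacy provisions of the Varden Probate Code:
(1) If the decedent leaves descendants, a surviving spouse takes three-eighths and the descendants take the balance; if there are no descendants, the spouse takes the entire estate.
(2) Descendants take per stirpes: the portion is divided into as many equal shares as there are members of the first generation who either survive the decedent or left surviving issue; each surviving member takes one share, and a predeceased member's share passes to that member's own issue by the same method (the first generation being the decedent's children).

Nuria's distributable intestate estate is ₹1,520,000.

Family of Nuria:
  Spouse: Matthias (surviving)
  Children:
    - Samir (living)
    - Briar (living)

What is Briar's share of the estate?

Briar receives ₹475,000.

Matthias takes three-eighths of ₹1,520,000 = ₹570,000. The remaining ₹950,000 passes to the descendants.
The descendants' portion (₹950,000) is divided into 2 shares of ₹475,000: Samir and Briar each take ₹475,000.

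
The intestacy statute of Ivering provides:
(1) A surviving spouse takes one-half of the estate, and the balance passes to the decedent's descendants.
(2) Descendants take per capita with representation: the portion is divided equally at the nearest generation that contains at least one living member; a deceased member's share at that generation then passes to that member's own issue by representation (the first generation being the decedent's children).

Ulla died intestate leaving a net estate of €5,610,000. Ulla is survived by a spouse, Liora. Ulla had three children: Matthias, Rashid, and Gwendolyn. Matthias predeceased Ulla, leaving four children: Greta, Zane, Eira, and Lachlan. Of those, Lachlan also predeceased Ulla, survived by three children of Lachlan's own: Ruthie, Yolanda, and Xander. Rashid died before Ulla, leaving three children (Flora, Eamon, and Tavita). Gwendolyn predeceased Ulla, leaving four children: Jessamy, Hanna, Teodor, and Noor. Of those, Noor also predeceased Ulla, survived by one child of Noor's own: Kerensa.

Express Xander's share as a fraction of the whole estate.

Xander receives 1/66 of the estate.

Liora takes one-half of €5,610,000 = €2,805,000. The remaining €2,805,000 passes to the descendants.
No child survives, so the initial division is made at the grandchildren's generation.
The descendants' portion (€2,805,000) is divided into 11 shares of €255,000: Greta, Zane, Eira, Flora, Eamon, Tavita, Jessamy, Hanna, and Teodor each take €255,000; Lachlan's €255,000 share passes to Lachlan's issue; Noor's €255,000 share passes to Noor's issue.
Lachlan's share (€255,000) is divided into 3 shares of €85,000: Ruthie, Yolanda, and Xander each take €85,000.
Noor's share (€255,000) passes entirely to Kerensa.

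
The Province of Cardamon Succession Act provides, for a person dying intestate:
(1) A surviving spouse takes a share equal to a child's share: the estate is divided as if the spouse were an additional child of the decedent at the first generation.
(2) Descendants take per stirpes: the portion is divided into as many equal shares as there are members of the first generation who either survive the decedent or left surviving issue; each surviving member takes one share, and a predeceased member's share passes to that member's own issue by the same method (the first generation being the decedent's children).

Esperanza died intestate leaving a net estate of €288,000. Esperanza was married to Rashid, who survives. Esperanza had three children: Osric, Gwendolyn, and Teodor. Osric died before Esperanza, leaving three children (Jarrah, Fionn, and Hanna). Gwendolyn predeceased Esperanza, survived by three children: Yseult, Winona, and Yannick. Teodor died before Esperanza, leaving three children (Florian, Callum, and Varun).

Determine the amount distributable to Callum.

The spouse counts as an additional share at the children's level, so there are 4 primary shares of €72,000. Rashid takes one such share (€72,000).
The children's combined portion (€216,000) is divided into 3 shares of €72,000: Osric's €72,000 share passes to Osric's issue; Gwendolyn's €72,000 share passes to Gwendolyn's issue; Teodor's €72,000 share passes to Teodor's issue.
Osric's share (€72,000) is divided into 3 shares of €24,000: Jarrah, Fionn, and Hanna each take €24,000.
Gwendolyn's share (€72,000) is divided into 3 shares of €24,000: Yseult, Winona, and Yannick each take €24,000.
Teodor's share (€72,000) is divided into 3 shares of €24,000: Florian, Callum, and Varun each take €24,000.

Callum receives €24,000.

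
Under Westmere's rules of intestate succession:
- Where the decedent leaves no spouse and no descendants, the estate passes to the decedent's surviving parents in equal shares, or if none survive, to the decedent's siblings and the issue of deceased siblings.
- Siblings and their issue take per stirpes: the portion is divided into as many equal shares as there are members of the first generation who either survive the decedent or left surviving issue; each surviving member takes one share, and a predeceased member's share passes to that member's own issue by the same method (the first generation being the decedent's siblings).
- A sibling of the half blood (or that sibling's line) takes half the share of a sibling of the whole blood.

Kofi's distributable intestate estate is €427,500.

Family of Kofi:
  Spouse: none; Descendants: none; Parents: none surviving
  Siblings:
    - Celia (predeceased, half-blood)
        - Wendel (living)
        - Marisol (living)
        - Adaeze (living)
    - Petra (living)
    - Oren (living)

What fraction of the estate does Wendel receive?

Wendel receives 1/15 of the estate.

The entire €427,500 passes to the siblings and their issue.
Counting each half-blood sibling's line as half a unit, there are 5/2 units in €427,500, so one unit is €171,000. Whole-blood lines (Petra and Oren) take €171,000 each; half-blood lines (Celia) take €85,500 each.
Celia's share (€85,500) is divided into 3 shares of €28,500: Wendel, Marisol, and Adaeze each take €28,500.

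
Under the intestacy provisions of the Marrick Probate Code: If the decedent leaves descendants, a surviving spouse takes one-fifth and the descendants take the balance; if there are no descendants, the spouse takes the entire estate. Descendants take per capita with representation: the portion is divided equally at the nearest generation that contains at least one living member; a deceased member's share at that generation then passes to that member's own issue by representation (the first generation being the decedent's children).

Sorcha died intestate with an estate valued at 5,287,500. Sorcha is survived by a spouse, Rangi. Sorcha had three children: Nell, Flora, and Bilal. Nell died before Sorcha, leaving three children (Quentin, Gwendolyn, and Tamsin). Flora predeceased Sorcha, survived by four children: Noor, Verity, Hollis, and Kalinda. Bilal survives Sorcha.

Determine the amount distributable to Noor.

Noor receives 352,500.

Rangi takes one-fifth of 5,287,500 = 1,057,500. The remaining 4,230,000 passes to the descendants.
The descendants' portion (4,230,000) is divided into 3 shares of 1,410,000: Bilal takes 1,410,000; Nell's 1,410,000 share passes to Nell's issue; Flora's 1,410,000 share passes to Flora's issue.
Nell's share (1,410,000) is divided into 3 shares of 470,000: Quentin, Gwendolyn, and Tamsin each take 470,000.
Flora's share (1,410,000) is divided into 4 shares of 352,500: Noor, Verity, Hollis, and Kalinda each take 352,500.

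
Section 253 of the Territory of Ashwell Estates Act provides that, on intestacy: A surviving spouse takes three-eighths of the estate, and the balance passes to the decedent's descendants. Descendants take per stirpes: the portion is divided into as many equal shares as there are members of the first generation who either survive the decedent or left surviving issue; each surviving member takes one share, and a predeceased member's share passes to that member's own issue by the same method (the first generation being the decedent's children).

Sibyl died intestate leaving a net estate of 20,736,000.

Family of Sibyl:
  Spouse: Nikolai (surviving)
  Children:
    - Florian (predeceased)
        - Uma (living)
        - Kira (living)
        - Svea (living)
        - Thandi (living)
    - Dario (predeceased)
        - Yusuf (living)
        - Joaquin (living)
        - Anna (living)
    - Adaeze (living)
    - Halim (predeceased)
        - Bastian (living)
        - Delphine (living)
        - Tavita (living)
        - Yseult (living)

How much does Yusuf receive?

Yusuf receives 1,080,000.

Nikolai takes three-eighths of 20,736,000 = 7,776,000. The remaining 12,960,000 passes to the descendants.
The descendants' portion (12,960,000) is divided into 4 shares of 3,240,000: Adaeze takes 3,240,000; Florian's 3,240,000 share passes to Florian's issue; Dario's 3,240,000 share passes to Dario's issue; Halim's 3,240,000 share passes to Halim's issue.
Florian's share (3,240,000) is divided into 4 shares of 810,000: Uma, Kira, Svea, and Thandi each take 810,000.
Dario's share (3,240,000) is divided into 3 shares of 1,080,000: Yusuf, Joaquin, and Anna each take 1,080,000.
Halim's share (3,240,000) is divided into 4 shares of 810,000: Bastian, Delphine, Tavita, and Yseult each take 810,000.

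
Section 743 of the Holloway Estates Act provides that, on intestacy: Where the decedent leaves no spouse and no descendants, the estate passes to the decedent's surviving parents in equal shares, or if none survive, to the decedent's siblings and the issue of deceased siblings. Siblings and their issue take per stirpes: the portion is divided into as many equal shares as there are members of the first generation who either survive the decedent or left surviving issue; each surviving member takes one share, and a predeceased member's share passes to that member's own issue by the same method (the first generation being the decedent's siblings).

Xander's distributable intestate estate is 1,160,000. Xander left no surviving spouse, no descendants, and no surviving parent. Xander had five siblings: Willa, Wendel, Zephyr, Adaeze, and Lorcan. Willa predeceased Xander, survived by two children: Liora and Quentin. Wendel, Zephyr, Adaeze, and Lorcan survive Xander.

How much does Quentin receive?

Quentin receives 116,000.

The entire 1,160,000 passes to the siblings and their issue.
That amount (1,160,000) is divided into 5 shares of 232,000: Wendel, Zephyr, Adaeze, and Lorcan each take 232,000; Willa's 232,000 share passes to Willa's issue.
Willa's share (232,000) is divided into 2 shares of 116,000: Liora and Quentin each take 116,000.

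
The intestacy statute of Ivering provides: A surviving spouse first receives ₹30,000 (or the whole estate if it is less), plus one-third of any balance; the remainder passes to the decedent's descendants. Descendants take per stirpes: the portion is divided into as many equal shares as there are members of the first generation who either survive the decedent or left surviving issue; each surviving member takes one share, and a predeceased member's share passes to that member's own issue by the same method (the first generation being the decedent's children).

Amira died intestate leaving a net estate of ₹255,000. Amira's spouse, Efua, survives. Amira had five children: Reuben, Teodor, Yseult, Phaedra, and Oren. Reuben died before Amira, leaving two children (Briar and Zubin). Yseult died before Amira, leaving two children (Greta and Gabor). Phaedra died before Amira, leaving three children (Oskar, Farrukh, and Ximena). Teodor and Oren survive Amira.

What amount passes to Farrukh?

Farrukh receives ₹10,000.

Efua first takes ₹30,000, leaving a balance of ₹225,000. Efua then takes one-third of the balance (₹75,000), for a total of ₹105,000. The remaining ₹150,000 passes to the descendants.
The descendants' portion (₹150,000) is divided into 5 shares of ₹30,000: Teodor and Oren each take ₹30,000; Reuben's ₹30,000 share passes to Reuben's issue; Yseult's ₹30,000 share passes to Yseult's issue; Phaedra's ₹30,000 share passes to Phaedra's issue.
Reuben's share (₹30,000) is divided into 2 shares of ₹15,000: Briar and Zubin each take ₹15,000.
Yseult's share (₹30,000) is divided into 2 shares of ₹15,000: Greta and Gabor each take ₹15,000.
Phaedra's share (₹30,000) is divided into 3 shares of ₹10,000: Oskar, Farrukh, and Ximena each take ₹10,000.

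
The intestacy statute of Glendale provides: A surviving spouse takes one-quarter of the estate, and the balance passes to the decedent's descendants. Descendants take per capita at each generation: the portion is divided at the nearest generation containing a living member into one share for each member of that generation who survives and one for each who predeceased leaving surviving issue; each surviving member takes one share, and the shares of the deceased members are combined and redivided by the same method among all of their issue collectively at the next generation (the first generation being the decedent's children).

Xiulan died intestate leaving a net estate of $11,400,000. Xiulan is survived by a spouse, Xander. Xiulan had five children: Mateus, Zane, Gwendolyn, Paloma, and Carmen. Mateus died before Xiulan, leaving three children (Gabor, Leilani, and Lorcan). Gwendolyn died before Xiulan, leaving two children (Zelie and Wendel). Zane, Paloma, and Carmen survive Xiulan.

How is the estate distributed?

Xander: $2,850,000; Gabor: $684,000; Leilani: $684,000; Lorcan: $684,000; Zane: $1,710,000; Zelie: $684,000; Wendel: $684,000; Paloma: $1,710,000; Carmen: $1,710,000

Xander takes one-quarter of $11,400,000 = $2,850,000. The remaining $8,550,000 passes to the descendants.
The descendants' portion ($8,550,000) is divided at the children's generation into 5 shares of $1,710,000. Zane, Paloma, and Carmen each take $1,710,000. The 2 shares of the deceased (Mateus and Gwendolyn) are combined into a pool of $3,420,000.
That pool ($3,420,000) is divided at the grandchildren's generation equally among Gabor, Leilani, Lorcan, Zelie, and Wendel: $684,000 each.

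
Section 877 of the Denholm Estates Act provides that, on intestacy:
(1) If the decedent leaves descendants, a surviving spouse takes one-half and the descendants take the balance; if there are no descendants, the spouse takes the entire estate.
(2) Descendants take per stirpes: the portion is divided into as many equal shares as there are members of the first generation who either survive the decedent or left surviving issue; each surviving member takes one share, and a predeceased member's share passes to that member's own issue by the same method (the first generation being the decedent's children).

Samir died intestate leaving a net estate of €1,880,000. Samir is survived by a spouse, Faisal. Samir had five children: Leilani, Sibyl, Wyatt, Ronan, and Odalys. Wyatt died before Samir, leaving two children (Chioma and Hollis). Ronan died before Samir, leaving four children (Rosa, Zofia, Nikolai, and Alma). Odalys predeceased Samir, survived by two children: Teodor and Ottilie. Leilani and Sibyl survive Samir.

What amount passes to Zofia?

Faisal takes one-half of €1,880,000 = €940,000. The remaining €940,000 passes to the descendants.
The descendants' portion (€940,000) is divided into 5 shares of €188,000: Leilani and Sibyl each take €188,000; Wyatt's €188,000 share passes to Wyatt's issue; Ronan's €188,000 share passes to Ronan's issue; Odalys's €188,000 share passes to Odalys's issue.
Wyatt's share (€188,000) is divided into 2 shares of €94,000: Chioma and Hollis each take €94,000.
Ronan's share (€188,000) is divided into 4 shares of €47,000: Rosa, Zofia, Nikolai, and Alma each take €47,000.
Odalys's share (€188,000) is divided into 2 shares of €94,000: Teodor and Ottilie each take €94,000.

Zofia receives €47,000.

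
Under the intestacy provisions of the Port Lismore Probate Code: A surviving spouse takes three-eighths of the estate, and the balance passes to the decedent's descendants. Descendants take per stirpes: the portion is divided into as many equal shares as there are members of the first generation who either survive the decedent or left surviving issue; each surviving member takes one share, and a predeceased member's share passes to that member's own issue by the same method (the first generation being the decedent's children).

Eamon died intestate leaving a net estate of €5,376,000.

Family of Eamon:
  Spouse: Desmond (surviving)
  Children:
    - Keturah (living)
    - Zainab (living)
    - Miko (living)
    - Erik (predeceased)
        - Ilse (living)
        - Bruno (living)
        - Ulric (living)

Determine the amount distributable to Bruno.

Desmond takes three-eighths of €5,376,000 = €2,016,000. The remaining €3,360,000 passes to the descendants.
The descendants' portion (€3,360,000) is divided into 4 shares of €840,000: Keturah, Zainab, and Miko each take €840,000; Erik's €840,000 share passes to Erik's issue.
Erik's share (€840,000) is divided into 3 shares of €280,000: Ilse, Bruno, and Ulric each take €280,000.

Bruno receives €280,000.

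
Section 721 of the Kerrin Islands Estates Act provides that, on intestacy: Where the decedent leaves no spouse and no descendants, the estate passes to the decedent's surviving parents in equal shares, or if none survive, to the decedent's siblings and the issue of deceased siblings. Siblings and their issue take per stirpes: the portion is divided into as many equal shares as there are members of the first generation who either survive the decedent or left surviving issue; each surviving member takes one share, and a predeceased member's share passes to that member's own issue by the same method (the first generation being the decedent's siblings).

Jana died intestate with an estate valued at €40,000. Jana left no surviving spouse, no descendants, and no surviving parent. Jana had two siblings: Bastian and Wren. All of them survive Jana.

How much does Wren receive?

The entire €40,000 passes to the siblings and their issue.
That amount (€40,000) is divided into 2 shares of €20,000: Bastian and Wren each take €20,000.

Wren receives €20,000.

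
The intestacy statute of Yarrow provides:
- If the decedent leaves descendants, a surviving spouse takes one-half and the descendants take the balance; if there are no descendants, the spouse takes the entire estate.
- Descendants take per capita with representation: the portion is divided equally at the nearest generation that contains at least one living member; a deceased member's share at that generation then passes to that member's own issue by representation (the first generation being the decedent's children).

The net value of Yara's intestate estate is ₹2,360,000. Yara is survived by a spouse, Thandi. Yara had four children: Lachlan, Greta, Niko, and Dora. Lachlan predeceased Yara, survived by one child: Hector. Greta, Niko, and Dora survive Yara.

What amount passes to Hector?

Thandi takes one-half of ₹2,360,000 = ₹1,180,000. The remaining ₹1,180,000 passes to the descendants.
The descendants' portion (₹1,180,000) is divided into 4 shares of ₹295,000: Greta, Niko, and Dora each take ₹295,000; Lachlan's ₹295,000 share passes to Lachlan's issue.
Lachlan's share (₹295,000) passes entirely to Hector.

Hector receives ₹295,000.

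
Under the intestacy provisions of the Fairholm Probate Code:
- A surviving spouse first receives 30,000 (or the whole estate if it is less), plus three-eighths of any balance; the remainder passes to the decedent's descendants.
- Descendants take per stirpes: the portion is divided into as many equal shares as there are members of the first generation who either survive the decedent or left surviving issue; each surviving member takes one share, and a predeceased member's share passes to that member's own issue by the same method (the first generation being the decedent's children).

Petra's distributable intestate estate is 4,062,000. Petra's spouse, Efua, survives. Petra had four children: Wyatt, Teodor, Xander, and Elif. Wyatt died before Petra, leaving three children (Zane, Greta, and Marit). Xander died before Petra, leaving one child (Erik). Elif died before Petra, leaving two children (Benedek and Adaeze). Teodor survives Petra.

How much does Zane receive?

Zane receives 210,000.

Efua first takes 30,000, leaving a balance of 4,032,000. Efua then takes three-eighths of the balance (1,512,000), for a total of 1,542,000. The remaining 2,520,000 passes to the descendants.
The descendants' portion (2,520,000) is divided into 4 shares of 630,000: Teodor takes 630,000; Wyatt's 630,000 share passes to Wyatt's issue; Xander's 630,000 share passes to Xander's issue; Elif's 630,000 share passes to Elif's issue.
Wyatt's share (630,000) is divided into 3 shares of 210,000: Zane, Greta, and Marit each take 210,000.
Xander's share (630,000) passes entirely to Erik.
Elif's share (630,000) is divided into 2 shares of 315,000: Benedek and Adaeze each take 315,000.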